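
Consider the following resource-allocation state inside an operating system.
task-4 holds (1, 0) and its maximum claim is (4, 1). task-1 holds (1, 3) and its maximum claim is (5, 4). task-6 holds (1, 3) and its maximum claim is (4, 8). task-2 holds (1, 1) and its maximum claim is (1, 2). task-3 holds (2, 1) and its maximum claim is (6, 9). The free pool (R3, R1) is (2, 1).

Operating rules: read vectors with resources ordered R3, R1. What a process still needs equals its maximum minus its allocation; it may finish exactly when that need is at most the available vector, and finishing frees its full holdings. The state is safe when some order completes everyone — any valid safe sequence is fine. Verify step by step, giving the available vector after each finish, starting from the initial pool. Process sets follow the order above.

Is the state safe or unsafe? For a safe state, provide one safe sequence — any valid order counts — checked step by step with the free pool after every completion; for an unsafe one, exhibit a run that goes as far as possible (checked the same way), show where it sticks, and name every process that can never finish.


The state is SAFE; one workable sequence: task-2, task-4, task-1, task-6, task-3.
Key observation: task-2 is the earliest step where a requested resource binds exactly: need (0, 1), pool (2, 1) at its turn.
Walking it through:
  pool = (2, 1)
  run task-2 (needs (0, 1), free (2, 1)); after release of (1, 1) the pool is (3, 2)
  run task-4 (needs (3, 1), free (3, 2)); after release of (1, 0) the pool is (4, 2)
  run task-1 (needs (4, 1), free (4, 2)); after release of (1, 3) the pool is (5, 5)
  run task-6 (needs (3, 5), free (5, 5)); after release of (1, 3) the pool is (6, 8)
  run task-3 (needs (4, 8), free (6, 8)); after release of (2, 1) the pool is (8, 9)


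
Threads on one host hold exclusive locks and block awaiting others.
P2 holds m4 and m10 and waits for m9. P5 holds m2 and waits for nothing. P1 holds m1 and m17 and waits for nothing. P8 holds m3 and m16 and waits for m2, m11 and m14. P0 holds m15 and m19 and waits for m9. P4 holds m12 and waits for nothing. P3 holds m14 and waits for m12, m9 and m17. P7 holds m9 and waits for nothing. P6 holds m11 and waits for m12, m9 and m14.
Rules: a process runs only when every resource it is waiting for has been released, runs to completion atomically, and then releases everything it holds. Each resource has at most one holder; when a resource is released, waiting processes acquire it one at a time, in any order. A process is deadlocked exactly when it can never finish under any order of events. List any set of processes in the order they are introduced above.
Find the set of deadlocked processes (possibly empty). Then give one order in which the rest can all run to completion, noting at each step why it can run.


The deadlocked set is empty.
Key observation: no waiting chain loops back on itself — every chain ends at a process that waits on nothing, so everyone eventually runs.
The rest can finish in the order P1, P7, P0, P4, P3, P5, P6, P8, P2.
Check, step by step:
  P1: no waits; runs immediately, freeing m1 and m17
  P7: no waits; runs immediately, freeing m9
  run P0 (all its waits — m9 — are resolved); releases m15 and m19
  P4: no waits; runs immediately, freeing m12
  run P3 (all its waits — m12, m9 and m17 — are resolved); releases m14
  P5: no waits; runs immediately, freeing m2
  run P6 (all its waits — m12, m9 and m14 — are resolved); releases m11
  run P8 (all its waits — m2, m11 and m14 — are resolved); releases m3 and m16
  run P2 (all its waits — m9 — are resolved); releases m4 and m10


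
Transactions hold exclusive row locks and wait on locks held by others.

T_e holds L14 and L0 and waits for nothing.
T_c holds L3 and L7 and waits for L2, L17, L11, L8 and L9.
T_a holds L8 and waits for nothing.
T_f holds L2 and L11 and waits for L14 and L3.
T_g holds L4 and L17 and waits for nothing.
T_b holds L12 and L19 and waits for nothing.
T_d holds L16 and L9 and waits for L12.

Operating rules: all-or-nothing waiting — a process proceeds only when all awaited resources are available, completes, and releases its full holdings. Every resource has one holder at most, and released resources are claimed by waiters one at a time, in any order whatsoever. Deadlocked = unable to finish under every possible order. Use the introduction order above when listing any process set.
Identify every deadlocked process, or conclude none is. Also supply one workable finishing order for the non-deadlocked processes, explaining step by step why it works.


Deadlocked: T_c and T_f.
Key observation: the cycle T_c -> T_f -> T_c can never break — each member waits on the next; no other process is dragged down with it.
One completion order for the rest: T_e, T_b, T_d, T_a, T_g.
Verifying each step:
  run T_e (it waits on nothing); releases L14 and L0
  run T_b (it waits on nothing); releases L12 and L19
  run T_d (all its waits — L12 — are resolved); releases L16 and L9
  run T_a (it waits on nothing); releases L8
  run T_g (it waits on nothing); releases L4 and L17


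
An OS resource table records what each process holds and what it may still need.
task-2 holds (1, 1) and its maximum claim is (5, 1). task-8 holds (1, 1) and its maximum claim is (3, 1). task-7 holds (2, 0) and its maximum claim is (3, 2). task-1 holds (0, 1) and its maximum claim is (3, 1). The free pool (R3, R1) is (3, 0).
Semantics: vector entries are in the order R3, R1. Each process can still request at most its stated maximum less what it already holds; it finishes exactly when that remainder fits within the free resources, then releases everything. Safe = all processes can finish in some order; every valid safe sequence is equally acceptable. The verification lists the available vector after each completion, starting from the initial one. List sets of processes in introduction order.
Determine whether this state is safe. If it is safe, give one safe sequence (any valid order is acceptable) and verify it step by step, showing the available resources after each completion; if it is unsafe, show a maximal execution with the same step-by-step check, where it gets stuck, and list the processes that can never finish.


SAFE, for example via the order task-1, task-8, task-7, task-2.
Key observation: task-1 marks the first exact bind of the order: its need (3, 0) fits the free (3, 0) with zero slack on a requested resource.
Walking it through:
  pool = (3, 0)
  task-1 needs (3, 0) <= (3, 0) -> finishes; pool += (0, 1) = (3, 1)
  task-8 needs (2, 0) <= (3, 1) -> finishes; pool += (1, 1) = (4, 2)
  task-7 needs (1, 2) <= (4, 2) -> finishes; pool += (2, 0) = (6, 2)
  task-2 needs (4, 0) <= (6, 2) -> finishes; pool += (1, 1) = (7, 3)


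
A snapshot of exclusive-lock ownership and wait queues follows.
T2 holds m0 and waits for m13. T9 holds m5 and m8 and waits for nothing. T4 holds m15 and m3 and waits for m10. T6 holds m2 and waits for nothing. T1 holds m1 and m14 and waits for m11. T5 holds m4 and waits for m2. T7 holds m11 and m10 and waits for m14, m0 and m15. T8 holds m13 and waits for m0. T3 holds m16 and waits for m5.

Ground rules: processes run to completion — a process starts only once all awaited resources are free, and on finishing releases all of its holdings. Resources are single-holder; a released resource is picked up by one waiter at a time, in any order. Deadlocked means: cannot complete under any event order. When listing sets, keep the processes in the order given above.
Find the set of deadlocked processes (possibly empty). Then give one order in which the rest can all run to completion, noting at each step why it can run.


Deadlocked: T2, T4, T1, T7 and T8.
Key observation: the wait chain closes on itself along T2 -> T8 -> T2; T4, T1 and T7 are caught in further circular waits.
The rest can finish in the order T6, T9, T3, T5.
Step-by-step check:
  T6: no waits; runs immediately, freeing m2
  T9: no waits; runs immediately, freeing m5 and m8
  run T3 (all its waits — m5 — are resolved); releases m16
  run T5 (all its waits — m2 — are resolved); releases m4


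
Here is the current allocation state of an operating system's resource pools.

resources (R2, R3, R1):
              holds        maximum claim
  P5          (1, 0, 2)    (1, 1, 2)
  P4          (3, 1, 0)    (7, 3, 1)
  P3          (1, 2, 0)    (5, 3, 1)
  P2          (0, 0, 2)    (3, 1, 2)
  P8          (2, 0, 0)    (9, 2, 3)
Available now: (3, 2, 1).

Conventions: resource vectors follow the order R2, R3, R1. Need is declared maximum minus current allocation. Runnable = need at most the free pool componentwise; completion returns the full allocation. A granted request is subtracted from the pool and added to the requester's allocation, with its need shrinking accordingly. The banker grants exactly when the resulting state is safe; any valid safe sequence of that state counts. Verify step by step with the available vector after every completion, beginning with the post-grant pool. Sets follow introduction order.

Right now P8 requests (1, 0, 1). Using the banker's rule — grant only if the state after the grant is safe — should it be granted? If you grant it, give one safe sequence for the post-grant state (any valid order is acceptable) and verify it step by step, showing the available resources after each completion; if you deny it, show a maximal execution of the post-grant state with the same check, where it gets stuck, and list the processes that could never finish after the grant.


DENY: after the grant no complete ordering would exist.
Key observation: no order helps: past P5, P2, the free pool tops out at (3, 2, 4), below what each blocked process needs in R2.
After a pretend grant, a maximal execution: P5, P2 — then nothing else fits. Walking it through:
  pool = (2, 2, 0)
  P5: need (0, 1, 0) fits (2, 2, 0); releases (1, 0, 2), pool now (3, 2, 2)
  P2: need (3, 1, 0) fits (3, 2, 2); releases (0, 0, 2), pool now (3, 2, 4)
  P4 still needs (4, 2, 1) but only (3, 2, 4) is free — short on R2
  P3 still needs (4, 1, 1) but only (3, 2, 4) is free — short on R2
  P8 still needs (6, 2, 2) but only (3, 2, 4) is free — short on R2
Had the request been granted, P4, P3 and P8 could never finish.


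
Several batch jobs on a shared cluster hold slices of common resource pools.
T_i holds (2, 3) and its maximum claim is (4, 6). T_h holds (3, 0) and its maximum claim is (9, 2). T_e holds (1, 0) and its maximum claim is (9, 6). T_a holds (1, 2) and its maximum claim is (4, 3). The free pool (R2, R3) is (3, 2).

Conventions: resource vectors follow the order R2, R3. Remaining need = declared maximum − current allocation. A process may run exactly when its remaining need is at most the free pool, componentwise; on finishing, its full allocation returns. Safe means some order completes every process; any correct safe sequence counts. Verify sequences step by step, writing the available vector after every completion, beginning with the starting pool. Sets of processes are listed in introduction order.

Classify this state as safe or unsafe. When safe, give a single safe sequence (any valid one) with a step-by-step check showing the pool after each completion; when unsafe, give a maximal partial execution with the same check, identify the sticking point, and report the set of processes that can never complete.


SAFE, for example via the order T_a, T_i, T_h, T_e.
Key observation: T_a is the earliest step where a requested resource binds exactly: need (3, 1), pool (3, 2) at its turn.
Check, step by step:
  pool = (3, 2)
  T_a needs (3, 1) <= (3, 2) -> finishes; pool += (1, 2) = (4, 4)
  T_i needs (2, 3) <= (4, 4) -> finishes; pool += (2, 3) = (6, 7)
  T_h needs (6, 2) <= (6, 7) -> finishes; pool += (3, 0) = (9, 7)
  T_e needs (8, 6) <= (9, 7) -> finishes; pool += (1, 0) = (10, 7)


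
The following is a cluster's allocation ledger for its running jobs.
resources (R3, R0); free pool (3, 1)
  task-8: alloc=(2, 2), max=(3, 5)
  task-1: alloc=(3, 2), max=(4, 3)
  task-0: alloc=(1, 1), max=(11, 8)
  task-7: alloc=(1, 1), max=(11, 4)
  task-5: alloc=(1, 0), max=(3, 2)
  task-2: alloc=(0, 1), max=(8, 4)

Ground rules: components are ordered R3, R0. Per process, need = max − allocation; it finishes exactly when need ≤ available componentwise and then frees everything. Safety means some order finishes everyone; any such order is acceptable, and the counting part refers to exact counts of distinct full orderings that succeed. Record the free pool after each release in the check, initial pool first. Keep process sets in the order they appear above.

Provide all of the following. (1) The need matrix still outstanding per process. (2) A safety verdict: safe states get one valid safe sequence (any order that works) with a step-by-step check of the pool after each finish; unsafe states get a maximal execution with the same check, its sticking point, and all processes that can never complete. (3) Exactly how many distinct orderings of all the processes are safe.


(1) Outstanding need per process (order R3, R0):
  task-8: (1, 3)
  task-1: (1, 1)
  task-0: (10, 7)
  task-7: (10, 3)
  task-5: (2, 2)
  task-2: (8, 3)
(2) The state is UNSAFE.
Key observation: after task-1, task-8, task-5, task-2 complete, (9, 6) is the best the pool ever gets, yet each leftover process wants more R3.
The run task-1, task-8, task-5, task-2 cannot be extended any further. Check, step by step:
  pool = (3, 1)
  task-1: need (1, 1) fits (3, 1); releases (3, 2), pool now (6, 3)
  task-8: need (1, 3) fits (6, 3); releases (2, 2), pool now (8, 5)
  task-5: need (2, 2) fits (8, 5); releases (1, 0), pool now (9, 5)
  task-2: need (8, 3) fits (9, 5); releases (0, 1), pool now (9, 6)
  task-0 still needs (10, 7) but only (9, 6) is free — short on R3 and R0
  task-7 still needs (10, 3) but only (9, 6) is free — short on R3
Processes that can never finish: task-0 and task-7.
(3) The exact count: 0 of the possible complete orderings are safe sequences.


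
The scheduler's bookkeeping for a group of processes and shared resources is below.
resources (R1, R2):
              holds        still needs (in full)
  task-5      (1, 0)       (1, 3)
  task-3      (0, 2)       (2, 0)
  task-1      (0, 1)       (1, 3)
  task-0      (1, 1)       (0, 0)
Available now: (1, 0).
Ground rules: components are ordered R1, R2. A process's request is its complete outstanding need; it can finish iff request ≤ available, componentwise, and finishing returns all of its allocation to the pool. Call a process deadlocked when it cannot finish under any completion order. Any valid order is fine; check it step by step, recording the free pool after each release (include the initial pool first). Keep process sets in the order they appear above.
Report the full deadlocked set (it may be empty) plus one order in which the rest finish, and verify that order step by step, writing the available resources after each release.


Nothing here is deadlocked.
Key observation: task-0 can run right away; the returned allocation unlocks the remaining processes in turn.
The rest can finish in the order task-0, task-3, task-5, task-1. Verifying each step:
  pool = (1, 0)
  task-0 needs (0, 0) <= (1, 0) -> finishes; pool += (1, 1) = (2, 1)
  task-3 needs (2, 0) <= (2, 1) -> finishes; pool += (0, 2) = (2, 3)
  task-5 needs (1, 3) <= (2, 3) -> finishes; pool += (1, 0) = (3, 3)
  task-1 needs (1, 3) <= (3, 3) -> finishes; pool += (0, 1) = (3, 4)


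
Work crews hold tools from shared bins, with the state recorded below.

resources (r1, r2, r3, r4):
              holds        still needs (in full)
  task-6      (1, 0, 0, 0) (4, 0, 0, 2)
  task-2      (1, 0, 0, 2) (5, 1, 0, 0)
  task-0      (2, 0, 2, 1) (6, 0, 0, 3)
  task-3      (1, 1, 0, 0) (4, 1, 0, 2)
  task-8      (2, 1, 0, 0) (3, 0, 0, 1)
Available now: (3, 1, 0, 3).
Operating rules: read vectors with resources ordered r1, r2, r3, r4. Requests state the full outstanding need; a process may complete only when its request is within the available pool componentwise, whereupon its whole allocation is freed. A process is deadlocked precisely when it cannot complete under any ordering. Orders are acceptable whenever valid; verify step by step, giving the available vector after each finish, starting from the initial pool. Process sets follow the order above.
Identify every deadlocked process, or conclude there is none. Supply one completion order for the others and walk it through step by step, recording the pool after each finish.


Nothing here is deadlocked.
Key observation: starting with task-8, each completion frees enough for the next — no one is permanently blocked.
The rest can finish in the order task-8, task-6, task-2, task-3, task-0. Verifying each step:
  pool = (3, 1, 0, 3)
  task-8: need (3, 0, 0, 1) fits (3, 1, 0, 3); releases (2, 1, 0, 0), pool now (5, 2, 0, 3)
  task-6: need (4, 0, 0, 2) fits (5, 2, 0, 3); releases (1, 0, 0, 0), pool now (6, 2, 0, 3)
  task-2: need (5, 1, 0, 0) fits (6, 2, 0, 3); releases (1, 0, 0, 2), pool now (7, 2, 0, 5)
  task-3: need (4, 1, 0, 2) fits (7, 2, 0, 5); releases (1, 1, 0, 0), pool now (8, 3, 0, 5)
  task-0: need (6, 0, 0, 3) fits (8, 3, 0, 5); releases (2, 0, 2, 1), pool now (10, 3, 2, 6)


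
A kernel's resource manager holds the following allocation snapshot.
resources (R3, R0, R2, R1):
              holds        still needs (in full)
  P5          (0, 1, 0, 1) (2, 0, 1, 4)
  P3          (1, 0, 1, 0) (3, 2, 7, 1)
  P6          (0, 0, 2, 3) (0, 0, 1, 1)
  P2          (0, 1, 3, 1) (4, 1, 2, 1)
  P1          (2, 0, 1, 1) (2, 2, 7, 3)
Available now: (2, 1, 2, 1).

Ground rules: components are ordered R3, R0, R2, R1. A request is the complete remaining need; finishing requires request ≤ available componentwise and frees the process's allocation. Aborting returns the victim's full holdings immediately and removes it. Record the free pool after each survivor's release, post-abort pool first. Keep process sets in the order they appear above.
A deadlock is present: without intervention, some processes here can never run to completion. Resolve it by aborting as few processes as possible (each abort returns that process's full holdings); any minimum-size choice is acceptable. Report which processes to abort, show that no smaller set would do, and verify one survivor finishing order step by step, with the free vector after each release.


The answer: abort P1.
Key observation: the deadlocked P2 becomes finishable only because P1 released (2, 0, 1, 1); it completes at step 2 below.
No smaller set exists: with zero aborts the deadlock remains.
One survivor order: P6, P2, P5, P3. Verifying each step (post-abort pool first):
  pool = (4, 1, 3, 2)
  P6: need (0, 0, 1, 1) fits (4, 1, 3, 2); releases (0, 0, 2, 3), pool now (4, 1, 5, 5)
  P2: need (4, 1, 2, 1) fits (4, 1, 5, 5); releases (0, 1, 3, 1), pool now (4, 2, 8, 6)
  P5: need (2, 0, 1, 4) fits (4, 2, 8, 6); releases (0, 1, 0, 1), pool now (4, 3, 8, 7)
  P3: need (3, 2, 7, 1) fits (4, 3, 8, 7); releases (1, 0, 1, 0), pool now (5, 3, 9, 7)


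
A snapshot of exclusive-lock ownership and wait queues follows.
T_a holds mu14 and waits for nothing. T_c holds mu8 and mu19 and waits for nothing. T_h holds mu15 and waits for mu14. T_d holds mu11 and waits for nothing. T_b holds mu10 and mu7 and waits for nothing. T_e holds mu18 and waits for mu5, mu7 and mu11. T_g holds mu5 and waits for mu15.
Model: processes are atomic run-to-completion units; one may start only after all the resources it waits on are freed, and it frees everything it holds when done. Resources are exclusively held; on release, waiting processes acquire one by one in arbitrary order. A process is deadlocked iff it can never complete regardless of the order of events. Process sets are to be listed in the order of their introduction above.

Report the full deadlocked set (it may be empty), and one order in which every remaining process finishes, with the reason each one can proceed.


The deadlocked set is empty.
Key observation: the wait relation is loop-free; peeling off processes with no waits unwinds the whole state.
The rest can finish in the order T_a, T_b, T_h, T_d, T_g, T_e, T_c.
Verifying each step:
  run T_a (it waits on nothing); releases mu14
  run T_b (it waits on nothing); releases mu10 and mu7
  T_h waits on mu14 — all released -> runs and releases mu15
  run T_d (it waits on nothing); releases mu11
  T_g waits on mu15 — all released -> runs and releases mu5
  T_e waits on mu5, mu7 and mu11 — all released -> runs and releases mu18
  run T_c (it waits on nothing); releases mu8 and mu19


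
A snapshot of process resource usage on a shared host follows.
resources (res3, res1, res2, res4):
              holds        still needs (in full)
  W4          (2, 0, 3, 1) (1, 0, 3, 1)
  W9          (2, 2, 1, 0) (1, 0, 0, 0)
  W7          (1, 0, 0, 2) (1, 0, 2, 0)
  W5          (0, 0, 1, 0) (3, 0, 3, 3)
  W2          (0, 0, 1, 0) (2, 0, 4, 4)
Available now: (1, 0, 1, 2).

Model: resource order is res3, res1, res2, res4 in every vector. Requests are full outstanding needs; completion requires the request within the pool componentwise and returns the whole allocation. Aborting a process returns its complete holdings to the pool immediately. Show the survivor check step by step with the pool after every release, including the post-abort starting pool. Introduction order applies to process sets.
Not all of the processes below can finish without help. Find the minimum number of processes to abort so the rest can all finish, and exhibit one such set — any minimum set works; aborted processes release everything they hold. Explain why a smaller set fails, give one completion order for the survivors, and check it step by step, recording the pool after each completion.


Abort W4.
Key observation: aborting W4 returns (2, 0, 3, 1), and W5 — hopeless before — runs at step 2 with the returned capacity in the pool.
No smaller set exists: with zero aborts the deadlock remains.
The survivors complete as W7, W5, W9, W2. Verifying each step (starting from the post-abort pool):
  pool = (3, 0, 4, 3)
  W7 needs (1, 0, 2, 0) <= (3, 0, 4, 3) -> finishes; pool += (1, 0, 0, 2) = (4, 0, 4, 5)
  W5 needs (3, 0, 3, 3) <= (4, 0, 4, 5) -> finishes; pool += (0, 0, 1, 0) = (4, 0, 5, 5)
  W9 needs (1, 0, 0, 0) <= (4, 0, 5, 5) -> finishes; pool += (2, 2, 1, 0) = (6, 2, 6, 5)
  W2 needs (2, 0, 4, 4) <= (6, 2, 6, 5) -> finishes; pool += (0, 0, 1, 0) = (6, 2, 7, 5)


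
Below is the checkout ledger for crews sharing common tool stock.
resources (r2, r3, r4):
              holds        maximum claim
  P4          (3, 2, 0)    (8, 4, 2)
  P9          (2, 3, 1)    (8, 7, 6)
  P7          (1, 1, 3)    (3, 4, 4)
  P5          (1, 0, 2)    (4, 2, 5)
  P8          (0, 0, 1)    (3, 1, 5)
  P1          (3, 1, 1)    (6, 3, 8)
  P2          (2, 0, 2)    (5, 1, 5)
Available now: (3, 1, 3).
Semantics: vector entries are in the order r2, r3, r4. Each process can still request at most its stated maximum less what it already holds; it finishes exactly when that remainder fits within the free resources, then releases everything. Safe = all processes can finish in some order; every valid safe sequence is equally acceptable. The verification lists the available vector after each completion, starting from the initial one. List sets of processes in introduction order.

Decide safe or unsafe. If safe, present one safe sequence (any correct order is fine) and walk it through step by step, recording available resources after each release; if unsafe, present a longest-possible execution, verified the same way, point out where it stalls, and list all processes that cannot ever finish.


The state is UNSAFE.
Key observation: no order helps: past P2, P8, the free pool tops out at (5, 1, 6), below what each blocked process needs in r3.
A maximal execution: P2, P8 — then nothing else fits. Walking it through:
  pool = (3, 1, 3)
  P2: need (3, 1, 3) fits (3, 1, 3); releases (2, 0, 2), pool now (5, 1, 5)
  P8: need (3, 1, 4) fits (5, 1, 5); releases (0, 0, 1), pool now (5, 1, 6)
  P4 still needs (5, 2, 2) but only (5, 1, 6) is free — short on r3
  P9 still needs (6, 4, 5) but only (5, 1, 6) is free — short on r2 and r3
  P7 still needs (2, 3, 1) but only (5, 1, 6) is free — short on r3
  P5 still needs (3, 2, 3) but only (5, 1, 6) is free — short on r3
  P1 still needs (3, 2, 7) but only (5, 1, 6) is free — short on r3 and r4
Never able to finish: P4, P9, P7, P5 and P1.


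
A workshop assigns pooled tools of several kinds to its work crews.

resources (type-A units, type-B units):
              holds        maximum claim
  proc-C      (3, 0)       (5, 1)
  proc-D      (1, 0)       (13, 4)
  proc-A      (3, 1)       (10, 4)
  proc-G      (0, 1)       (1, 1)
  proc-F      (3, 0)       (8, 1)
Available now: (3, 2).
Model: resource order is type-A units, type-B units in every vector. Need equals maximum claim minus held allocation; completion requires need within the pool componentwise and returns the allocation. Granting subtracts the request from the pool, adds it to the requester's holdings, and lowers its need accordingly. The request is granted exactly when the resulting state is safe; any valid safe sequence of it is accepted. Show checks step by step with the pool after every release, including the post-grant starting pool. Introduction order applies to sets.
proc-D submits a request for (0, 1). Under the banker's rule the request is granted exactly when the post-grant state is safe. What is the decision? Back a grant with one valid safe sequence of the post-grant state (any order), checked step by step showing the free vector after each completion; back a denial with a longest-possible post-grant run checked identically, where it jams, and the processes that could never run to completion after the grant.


DENY: after the grant no complete ordering would exist.
Key observation: after proc-C, proc-G, proc-F complete, (9, 2) is the best the pool ever gets, yet each leftover process wants more type-B units.
Pretend the grant happened; the run proc-C, proc-G, proc-F goes as far as possible. Step-by-step check:
  pool = (3, 1)
  proc-C needs (2, 1) <= (3, 1) -> finishes; pool += (3, 0) = (6, 1)
  proc-G needs (1, 0) <= (6, 1) -> finishes; pool += (0, 1) = (6, 2)
  proc-F needs (5, 1) <= (6, 2) -> finishes; pool += (3, 0) = (9, 2)
  blocked: proc-D wants (12, 3), pool (9, 2) — not enough type-A units and type-B units
  blocked: proc-A wants (7, 3), pool (9, 2) — not enough type-B units
Post-grant, the permanently blocked set is proc-D and proc-A.


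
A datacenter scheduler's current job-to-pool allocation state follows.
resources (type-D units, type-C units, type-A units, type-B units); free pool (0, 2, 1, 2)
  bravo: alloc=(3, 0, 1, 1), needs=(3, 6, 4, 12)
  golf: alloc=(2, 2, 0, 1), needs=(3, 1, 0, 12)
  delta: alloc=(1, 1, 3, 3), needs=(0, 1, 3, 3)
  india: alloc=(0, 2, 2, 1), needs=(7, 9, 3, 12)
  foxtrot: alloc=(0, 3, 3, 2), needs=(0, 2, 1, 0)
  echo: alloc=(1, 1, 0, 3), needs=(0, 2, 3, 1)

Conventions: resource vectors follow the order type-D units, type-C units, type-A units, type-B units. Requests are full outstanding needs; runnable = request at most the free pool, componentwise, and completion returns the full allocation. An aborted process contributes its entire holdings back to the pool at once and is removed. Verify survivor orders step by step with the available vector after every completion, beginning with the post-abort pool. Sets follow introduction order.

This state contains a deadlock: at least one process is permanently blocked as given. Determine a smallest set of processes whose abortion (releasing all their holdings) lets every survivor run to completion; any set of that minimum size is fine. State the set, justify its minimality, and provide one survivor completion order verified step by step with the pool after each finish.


Abort bravo and golf.
Key observation: india could never have finished before the abort; with (5, 2, 1, 2) returned by bravo and golf, it fits at step 4.
Why nothing smaller works — every single abort fails: bravo alone leaves golf blocked (short on type-B units); golf alone leaves bravo blocked (short on type-B units); delta alone leaves bravo blocked (short on type-D units and type-B units); india alone leaves bravo blocked (short on type-D units and type-B units); foxtrot alone leaves bravo blocked (short on type-D units and type-B units); echo alone leaves bravo blocked (short on type-D units and type-B units).
One survivor order: foxtrot, echo, delta, india. Walking it through (post-abort pool first):
  pool = (5, 4, 2, 4)
  run foxtrot (needs (0, 2, 1, 0), free (5, 4, 2, 4)); after release of (0, 3, 3, 2) the pool is (5, 7, 5, 6)
  run echo (needs (0, 2, 3, 1), free (5, 7, 5, 6)); after release of (1, 1, 0, 3) the pool is (6, 8, 5, 9)
  run delta (needs (0, 1, 3, 3), free (6, 8, 5, 9)); after release of (1, 1, 3, 3) the pool is (7, 9, 8, 12)
  run india (needs (7, 9, 3, 12), free (7, 9, 8, 12)); after release of (0, 2, 2, 1) the pool is (7, 11, 10, 13)


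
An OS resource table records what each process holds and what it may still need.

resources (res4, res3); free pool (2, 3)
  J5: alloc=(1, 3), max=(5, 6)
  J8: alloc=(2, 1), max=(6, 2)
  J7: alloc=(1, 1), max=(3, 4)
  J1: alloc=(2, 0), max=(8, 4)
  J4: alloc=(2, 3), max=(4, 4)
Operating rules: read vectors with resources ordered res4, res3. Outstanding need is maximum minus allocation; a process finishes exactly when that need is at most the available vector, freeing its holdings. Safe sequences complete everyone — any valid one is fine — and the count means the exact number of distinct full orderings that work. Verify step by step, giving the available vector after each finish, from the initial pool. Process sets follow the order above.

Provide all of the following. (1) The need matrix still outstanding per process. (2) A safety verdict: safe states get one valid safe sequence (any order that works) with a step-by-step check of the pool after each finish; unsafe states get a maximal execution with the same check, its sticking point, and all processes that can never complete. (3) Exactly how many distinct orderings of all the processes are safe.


(1) Remaining need (order res4, res3):
  J5: (4, 3)
  J8: (4, 1)
  J7: (2, 3)
  J1: (6, 4)
  J4: (2, 1)
(2) The state is SAFE; one workable sequence: J4, J8, J5, J7, J1.
Key observation: J4 marks the first exact bind of the order: its need (2, 1) fits the free (2, 3) with zero slack on a requested resource.
Step-by-step check:
  pool = (2, 3)
  J4: need (2, 1) fits (2, 3); releases (2, 3), pool now (4, 6)
  J8: need (4, 1) fits (4, 6); releases (2, 1), pool now (6, 7)
  J5: need (4, 3) fits (6, 7); releases (1, 3), pool now (7, 10)
  J7: need (2, 3) fits (7, 10); releases (1, 1), pool now (8, 11)
  J1: need (6, 4) fits (8, 11); releases (2, 0), pool now (10, 11)
(3) Exactly 18 of the possible complete orderings are safe sequences.


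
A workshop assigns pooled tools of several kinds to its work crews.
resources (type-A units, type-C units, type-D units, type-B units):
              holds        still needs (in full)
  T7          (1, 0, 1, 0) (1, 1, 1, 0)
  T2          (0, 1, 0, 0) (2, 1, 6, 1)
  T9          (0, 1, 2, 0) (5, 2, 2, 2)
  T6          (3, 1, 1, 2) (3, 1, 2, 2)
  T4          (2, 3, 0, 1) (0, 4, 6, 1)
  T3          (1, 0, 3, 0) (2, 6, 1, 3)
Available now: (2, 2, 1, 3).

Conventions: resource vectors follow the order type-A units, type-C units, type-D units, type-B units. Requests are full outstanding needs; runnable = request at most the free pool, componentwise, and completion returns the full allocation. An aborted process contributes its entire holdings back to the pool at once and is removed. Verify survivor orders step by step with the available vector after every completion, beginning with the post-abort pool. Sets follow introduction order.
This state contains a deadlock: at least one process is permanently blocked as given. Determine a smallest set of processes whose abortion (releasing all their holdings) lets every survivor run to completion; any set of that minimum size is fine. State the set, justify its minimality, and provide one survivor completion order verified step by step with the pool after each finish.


Abort T4.
Key observation: no ordering could ever have run T3 before the abort of T4; with (2, 3, 0, 1) back in the pool it fits at step 4.
No smaller set exists: with zero aborts the deadlock remains.
One survivor order: T7, T6, T9, T3, T2. Verifying each step (post-abort pool first):
  pool = (4, 5, 1, 4)
  T7 needs (1, 1, 1, 0) <= (4, 5, 1, 4) -> finishes; pool += (1, 0, 1, 0) = (5, 5, 2, 4)
  T6 needs (3, 1, 2, 2) <= (5, 5, 2, 4) -> finishes; pool += (3, 1, 1, 2) = (8, 6, 3, 6)
  T9 needs (5, 2, 2, 2) <= (8, 6, 3, 6) -> finishes; pool += (0, 1, 2, 0) = (8, 7, 5, 6)
  T3 needs (2, 6, 1, 3) <= (8, 7, 5, 6) -> finishes; pool += (1, 0, 3, 0) = (9, 7, 8, 6)
  T2 needs (2, 1, 6, 1) <= (9, 7, 8, 6) -> finishes; pool += (0, 1, 0, 0) = (9, 8, 8, 6)


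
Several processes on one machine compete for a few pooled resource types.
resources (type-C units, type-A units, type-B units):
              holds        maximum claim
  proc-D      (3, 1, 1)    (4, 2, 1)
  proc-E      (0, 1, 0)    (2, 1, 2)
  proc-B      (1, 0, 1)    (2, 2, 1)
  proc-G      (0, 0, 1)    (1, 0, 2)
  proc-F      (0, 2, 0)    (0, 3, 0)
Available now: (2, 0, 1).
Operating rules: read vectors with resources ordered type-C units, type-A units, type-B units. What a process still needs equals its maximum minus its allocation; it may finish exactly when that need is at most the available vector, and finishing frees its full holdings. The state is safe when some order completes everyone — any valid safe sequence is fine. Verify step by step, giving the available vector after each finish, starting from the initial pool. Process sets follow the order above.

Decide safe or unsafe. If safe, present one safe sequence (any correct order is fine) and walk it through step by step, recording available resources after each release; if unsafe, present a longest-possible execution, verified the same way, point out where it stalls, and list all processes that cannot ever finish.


SAFE. One safe sequence: proc-G, proc-E, proc-D, proc-B, proc-F.
Key observation: proc-G is the earliest step where a requested resource binds exactly: need (1, 0, 1), pool (2, 0, 1) at its turn.
Step-by-step check:
  pool = (2, 0, 1)
  run proc-G (needs (1, 0, 1), free (2, 0, 1)); after release of (0, 0, 1) the pool is (2, 0, 2)
  run proc-E (needs (2, 0, 2), free (2, 0, 2)); after release of (0, 1, 0) the pool is (2, 1, 2)
  run proc-D (needs (1, 1, 0), free (2, 1, 2)); after release of (3, 1, 1) the pool is (5, 2, 3)
  run proc-B (needs (1, 2, 0), free (5, 2, 3)); after release of (1, 0, 1) the pool is (6, 2, 4)
  run proc-F (needs (0, 1, 0), free (6, 2, 4)); after release of (0, 2, 0) the pool is (6, 4, 4)


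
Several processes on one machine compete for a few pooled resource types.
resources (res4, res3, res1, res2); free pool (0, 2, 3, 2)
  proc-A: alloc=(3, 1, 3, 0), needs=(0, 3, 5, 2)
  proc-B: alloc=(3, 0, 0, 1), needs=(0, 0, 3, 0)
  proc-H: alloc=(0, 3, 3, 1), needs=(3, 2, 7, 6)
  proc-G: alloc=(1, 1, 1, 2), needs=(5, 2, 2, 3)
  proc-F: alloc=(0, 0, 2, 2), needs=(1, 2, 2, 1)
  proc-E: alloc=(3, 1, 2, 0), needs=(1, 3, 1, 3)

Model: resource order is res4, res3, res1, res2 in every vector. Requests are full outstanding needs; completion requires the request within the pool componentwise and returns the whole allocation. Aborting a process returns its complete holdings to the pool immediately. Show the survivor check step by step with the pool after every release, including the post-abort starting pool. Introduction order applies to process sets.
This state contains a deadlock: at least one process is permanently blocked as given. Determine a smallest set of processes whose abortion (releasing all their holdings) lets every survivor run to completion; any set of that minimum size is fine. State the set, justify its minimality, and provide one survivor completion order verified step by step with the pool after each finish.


Minimum abort set: proc-H.
Key observation: proc-E was stuck for good until proc-H gave back (0, 3, 3, 1); in the order shown it finishes at step 2.
Why nothing smaller works: aborting no one leaves the state deadlocked as given.
One survivor order: proc-B, proc-E, proc-G, proc-F, proc-A. Walking it through (post-abort pool first):
  pool = (0, 5, 6, 3)
  proc-B needs (0, 0, 3, 0) <= (0, 5, 6, 3) -> finishes; pool += (3, 0, 0, 1) = (3, 5, 6, 4)
  proc-E needs (1, 3, 1, 3) <= (3, 5, 6, 4) -> finishes; pool += (3, 1, 2, 0) = (6, 6, 8, 4)
  proc-G needs (5, 2, 2, 3) <= (6, 6, 8, 4) -> finishes; pool += (1, 1, 1, 2) = (7, 7, 9, 6)
  proc-F needs (1, 2, 2, 1) <= (7, 7, 9, 6) -> finishes; pool += (0, 0, 2, 2) = (7, 7, 11, 8)
  proc-A needs (0, 3, 5, 2) <= (7, 7, 11, 8) -> finishes; pool += (3, 1, 3, 0) = (10, 8, 14, 8)


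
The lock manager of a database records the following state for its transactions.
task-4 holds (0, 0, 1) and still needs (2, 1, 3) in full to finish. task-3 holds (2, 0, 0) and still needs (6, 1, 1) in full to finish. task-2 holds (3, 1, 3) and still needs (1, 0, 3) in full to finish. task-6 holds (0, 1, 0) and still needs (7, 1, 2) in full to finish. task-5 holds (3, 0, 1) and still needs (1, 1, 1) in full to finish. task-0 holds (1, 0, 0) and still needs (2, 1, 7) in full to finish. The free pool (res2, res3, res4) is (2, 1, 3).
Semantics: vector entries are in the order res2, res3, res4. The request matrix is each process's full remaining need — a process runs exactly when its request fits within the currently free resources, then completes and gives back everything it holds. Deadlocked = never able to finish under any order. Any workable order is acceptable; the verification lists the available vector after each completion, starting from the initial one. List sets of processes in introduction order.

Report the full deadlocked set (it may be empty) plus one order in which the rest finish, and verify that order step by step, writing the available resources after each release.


The deadlocked set is empty.
Key observation: task-5 leads a chain of completions in which each release enables another process.
One completion order for the rest: task-5, task-2, task-4, task-3, task-0, task-6. Step-by-step check:
  pool = (2, 1, 3)
  task-5 needs (1, 1, 1) <= (2, 1, 3) -> finishes; pool += (3, 0, 1) = (5, 1, 4)
  task-2 needs (1, 0, 3) <= (5, 1, 4) -> finishes; pool += (3, 1, 3) = (8, 2, 7)
  task-4 needs (2, 1, 3) <= (8, 2, 7) -> finishes; pool += (0, 0, 1) = (8, 2, 8)
  task-3 needs (6, 1, 1) <= (8, 2, 8) -> finishes; pool += (2, 0, 0) = (10, 2, 8)
  task-0 needs (2, 1, 7) <= (10, 2, 8) -> finishes; pool += (1, 0, 0) = (11, 2, 8)
  task-6 needs (7, 1, 2) <= (11, 2, 8) -> finishes; pool += (0, 1, 0) = (11, 3, 8)


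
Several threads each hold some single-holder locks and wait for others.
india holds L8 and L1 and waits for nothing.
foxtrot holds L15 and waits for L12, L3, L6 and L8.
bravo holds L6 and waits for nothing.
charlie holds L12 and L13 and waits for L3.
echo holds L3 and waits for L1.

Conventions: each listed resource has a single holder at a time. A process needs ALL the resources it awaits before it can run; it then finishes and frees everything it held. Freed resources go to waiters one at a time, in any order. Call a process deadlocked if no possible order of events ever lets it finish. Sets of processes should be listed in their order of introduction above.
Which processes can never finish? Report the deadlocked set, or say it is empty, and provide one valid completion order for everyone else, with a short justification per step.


The deadlocked set is empty.
Key observation: all waits point, directly or indirectly, at processes that can finish, so nothing is permanently blocked.
The rest can finish in the order india, bravo, echo, charlie, foxtrot.
Step-by-step check:
  india: no waits; runs immediately, freeing L8 and L1
  bravo: no waits; runs immediately, freeing L6
  echo: everything it awaited (L1) is free; runs, freeing L3
  charlie: everything it awaited (L3) is free; runs, freeing L12 and L13
  foxtrot: everything it awaited (L12, L3, L6 and L8) is free; runs, freeing L15
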